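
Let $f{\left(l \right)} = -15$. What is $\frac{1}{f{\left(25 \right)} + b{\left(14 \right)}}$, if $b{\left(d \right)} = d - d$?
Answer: $- \frac{1}{15} \approx -0.066667$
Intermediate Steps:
$b{\left(d \right)} = 0$
$\frac{1}{f{\left(25 \right)} + b{\left(14 \right)}} = \frac{1}{-15 + 0} = \frac{1}{-15} = - \frac{1}{15}$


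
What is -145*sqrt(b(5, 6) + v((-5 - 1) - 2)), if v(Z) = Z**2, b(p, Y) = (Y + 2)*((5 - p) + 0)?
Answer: -1160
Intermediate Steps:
b(p, Y) = (2 + Y)*(5 - p)
-145*sqrt(b(5, 6) + v((-5 - 1) - 2)) = -145*sqrt((10 - 2*5 + 5*6 - 1*6*5) + ((-5 - 1) - 2)**2) = -145*sqrt((10 - 10 + 30 - 30) + (-6 - 2)**2) = -145*sqrt(0 + (-8)**2) = -145*sqrt(0 + 64) = -145*sqrt(64) = -145*8 = -1160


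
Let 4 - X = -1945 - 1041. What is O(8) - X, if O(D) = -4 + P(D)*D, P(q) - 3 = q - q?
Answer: -2970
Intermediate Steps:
P(q) = 3 (P(q) = 3 + (q - q) = 3 + 0 = 3)
X = 2990 (X = 4 - (-1945 - 1041) = 4 - 1*(-2986) = 4 + 2986 = 2990)
O(D) = -4 + 3*D
O(8) - X = (-4 + 3*8) - 1*2990 = (-4 + 24) - 2990 = 20 - 2990 = -2970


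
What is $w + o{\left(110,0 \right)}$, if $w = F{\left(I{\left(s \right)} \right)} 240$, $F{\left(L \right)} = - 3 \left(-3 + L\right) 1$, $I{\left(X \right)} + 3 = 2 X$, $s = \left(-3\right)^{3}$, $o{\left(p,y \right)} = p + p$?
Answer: $43420$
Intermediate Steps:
$o{\left(p,y \right)} = 2 p$
$s = -27$
$I{\left(X \right)} = -3 + 2 X$
$F{\left(L \right)} = 9 - 3 L$ ($F{\left(L \right)} = \left(9 - 3 L\right) 1 = 9 - 3 L$)
$w = 43200$ ($w = \left(9 - 3 \left(-3 + 2 \left(-27\right)\right)\right) 240 = \left(9 - 3 \left(-3 - 54\right)\right) 240 = \left(9 - -171\right) 240 = \left(9 + 171\right) 240 = 180 \cdot 240 = 43200$)
$w + o{\left(110,0 \right)} = 43200 + 2 \cdot 110 = 43200 + 220 = 43420$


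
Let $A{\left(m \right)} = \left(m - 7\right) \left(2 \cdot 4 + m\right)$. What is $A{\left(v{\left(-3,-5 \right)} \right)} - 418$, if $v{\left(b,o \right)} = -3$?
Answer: $-468$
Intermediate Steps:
$A{\left(m \right)} = \left(-7 + m\right) \left(8 + m\right)$
$A{\left(v{\left(-3,-5 \right)} \right)} - 418 = \left(-56 - 3 + \left(-3\right)^{2}\right) - 418 = \left(-56 - 3 + 9\right) - 418 = -50 - 418 = -468$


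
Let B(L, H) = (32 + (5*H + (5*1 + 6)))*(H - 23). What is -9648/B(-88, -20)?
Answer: -3216/817 ≈ -3.9364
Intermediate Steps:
B(L, H) = (-23 + H)*(43 + 5*H) (B(L, H) = (32 + (5*H + (5 + 6)))*(-23 + H) = (32 + (5*H + 11))*(-23 + H) = (32 + (11 + 5*H))*(-23 + H) = (43 + 5*H)*(-23 + H) = (-23 + H)*(43 + 5*H))
-9648/B(-88, -20) = -9648/(-989 - 72*(-20) + 5*(-20)²) = -9648/(-989 + 1440 + 5*400) = -9648/(-989 + 1440 + 2000) = -9648/2451 = -9648*1/2451 = -3216/817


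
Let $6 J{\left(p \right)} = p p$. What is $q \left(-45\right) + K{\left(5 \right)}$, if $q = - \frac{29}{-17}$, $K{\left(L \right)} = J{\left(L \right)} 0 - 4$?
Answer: $- \frac{1373}{17} \approx -80.765$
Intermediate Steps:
$J{\left(p \right)} = \frac{p^{2}}{6}$ ($J{\left(p \right)} = \frac{p p}{6} = \frac{p^{2}}{6}$)
$K{\left(L \right)} = -4$ ($K{\left(L \right)} = \frac{L^{2}}{6} \cdot 0 - 4 = 0 - 4 = -4$)
$q = \frac{29}{17}$ ($q = \left(-29\right) \left(- \frac{1}{17}\right) = \frac{29}{17} \approx 1.7059$)
$q \left(-45\right) + K{\left(5 \right)} = \frac{29}{17} \left(-45\right) - 4 = - \frac{1305}{17} - 4 = - \frac{1373}{17}$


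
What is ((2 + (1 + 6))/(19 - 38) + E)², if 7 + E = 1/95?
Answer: 502681/9025 ≈ 55.699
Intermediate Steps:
E = -664/95 (E = -7 + 1/95 = -664/95 ≈ -6.9895)
((2 + (1 + 6))/(19 - 38) + E)² = ((2 + (1 + 6))/(19 - 38) - 664/95)² = ((2 + 7)/(-19) - 664/95)² = (9*(-1/19) - 664/95)² = (-9/19 - 664/95)² = (-709/95)² = 502681/9025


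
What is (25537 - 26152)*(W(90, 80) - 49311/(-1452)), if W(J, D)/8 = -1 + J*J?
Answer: -19296095475/484 ≈ -3.9868e+7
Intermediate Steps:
W(J, D) = -8 + 8*J² (W(J, D) = 8*(-1 + J*J) = 8*(-1 + J²) = -8 + 8*J²)
(25537 - 26152)*(W(90, 80) - 49311/(-1452)) = (25537 - 26152)*((-8 + 8*90²) - 49311/(-1452)) = -615*((-8 + 8*8100) - 49311*(-1/1452)) = -615*((-8 + 64800) + 16437/484) = -615*(64792 + 16437/484) = -615*31375765/484 = -19296095475/484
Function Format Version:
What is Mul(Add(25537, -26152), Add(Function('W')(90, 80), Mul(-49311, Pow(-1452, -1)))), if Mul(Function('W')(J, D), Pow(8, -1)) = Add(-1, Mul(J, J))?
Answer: Rational(-19296095475, 484) ≈ -3.9868e+7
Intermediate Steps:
Function('W')(J, D) = Add(-8, Mul(8, Pow(J, 2))) (Function('W')(J, D) = Mul(8, Add(-1, Mul(J, J))) = Mul(8, Add(-1, Pow(J, 2))) = Add(-8, Mul(8, Pow(J, 2))))
Mul(Add(25537, -26152), Add(Function('W')(90, 80), Mul(-49311, Pow(-1452, -1)))) = Mul(Add(25537, -26152), Add(Add(-8, Mul(8, Pow(90, 2))), Mul(-49311, Pow(-1452, -1)))) = Mul(-615, Add(Add(-8, Mul(8, 8100)), Mul(-49311, Rational(-1, 1452)))) = Mul(-615, Add(Add(-8, 64800), Rational(16437, 484))) = Mul(-615, Add(64792, Rational(16437, 484))) = Mul(-615, Rational(31375765, 484)) = Rational(-19296095475, 484)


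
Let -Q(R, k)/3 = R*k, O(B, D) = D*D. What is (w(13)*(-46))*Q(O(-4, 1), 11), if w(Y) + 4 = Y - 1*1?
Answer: 12144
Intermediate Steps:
w(Y) = -5 + Y (w(Y) = -4 + (Y - 1*1) = -4 + (Y - 1) = -4 + (-1 + Y) = -5 + Y)
O(B, D) = D²
Q(R, k) = -3*R*k
(w(13)*(-46))*Q(O(-4, 1), 11) = ((-5 + 13)*(-46))*(-3*1²*11) = (8*(-46))*(-3*1*11) = -368*(-33) = 12144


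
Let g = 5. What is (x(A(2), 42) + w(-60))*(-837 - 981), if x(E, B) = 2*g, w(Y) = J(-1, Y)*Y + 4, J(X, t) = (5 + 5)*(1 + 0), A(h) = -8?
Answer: 1065348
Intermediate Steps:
J(X, t) = 10 (J(X, t) = 10*1 = 10)
w(Y) = 4 + 10*Y (w(Y) = 10*Y + 4 = 4 + 10*Y)
x(E, B) = 10 (x(E, B) = 2*5 = 10)
(x(A(2), 42) + w(-60))*(-837 - 981) = (10 + (4 + 10*(-60)))*(-837 - 981) = (10 + (4 - 600))*(-1818) = (10 - 596)*(-1818) = -586*(-1818) = 1065348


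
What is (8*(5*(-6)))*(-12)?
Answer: 2880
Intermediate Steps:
(8*(5*(-6)))*(-12) = (8*(-30))*(-12) = -240*(-12) = 2880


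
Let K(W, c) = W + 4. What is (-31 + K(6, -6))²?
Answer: 441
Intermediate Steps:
K(W, c) = 4 + W
(-31 + K(6, -6))² = (-31 + (4 + 6))² = (-31 + 10)² = (-21)² = 441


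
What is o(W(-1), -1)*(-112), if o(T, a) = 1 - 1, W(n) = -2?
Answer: 0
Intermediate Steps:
o(T, a) = 0
o(W(-1), -1)*(-112) = 0*(-112) = 0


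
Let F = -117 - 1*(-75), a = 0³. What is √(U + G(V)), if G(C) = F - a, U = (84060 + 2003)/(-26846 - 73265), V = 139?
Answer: 5*I*√17181950819/100111 ≈ 6.5467*I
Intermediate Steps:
U = -86063/100111 (U = 86063/(-100111) = 86063*(-1/100111) = -86063/100111 ≈ -0.85968)
a = 0
F = -42 (F = -117 + 75 = -42)
G(C) = -42 (G(C) = -42 - 1*0 = -42 + 0 = -42)
√(U + G(V)) = √(-86063/100111 - 42) = √(-4290725/100111) = 5*I*√17181950819/100111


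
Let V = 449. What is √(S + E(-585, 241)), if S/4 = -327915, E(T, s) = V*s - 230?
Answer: I*√1203681 ≈ 1097.1*I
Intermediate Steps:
E(T, s) = -230 + 449*s (E(T, s) = 449*s - 230 = -230 + 449*s)
S = -1311660 (S = 4*(-327915) = -1311660)
√(S + E(-585, 241)) = √(-1311660 + (-230 + 449*241)) = √(-1311660 + (-230 + 108209)) = √(-1311660 + 107979) = √(-1203681) = I*√1203681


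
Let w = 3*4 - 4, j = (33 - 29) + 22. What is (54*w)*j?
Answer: 11232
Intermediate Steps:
j = 26 (j = 4 + 22 = 26)
w = 8 (w = 12 - 4 = 8)
(54*w)*j = (54*8)*26 = 432*26 = 11232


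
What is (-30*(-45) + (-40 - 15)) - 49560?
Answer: -48265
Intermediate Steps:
(-30*(-45) + (-40 - 15)) - 49560 = (1350 - 55) - 49560 = 1295 - 49560 = -48265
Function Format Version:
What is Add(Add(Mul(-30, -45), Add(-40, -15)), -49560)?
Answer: -48265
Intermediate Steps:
Add(Add(Mul(-30, -45), Add(-40, -15)), -49560) = Add(Add(1350, -55), -49560) = Add(1295, -49560) = -48265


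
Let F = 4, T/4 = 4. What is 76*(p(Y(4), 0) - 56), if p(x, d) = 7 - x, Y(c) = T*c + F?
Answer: -8892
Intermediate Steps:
T = 16 (T = 4*4 = 16)
Y(c) = 4 + 16*c (Y(c) = 16*c + 4 = 4 + 16*c)
76*(p(Y(4), 0) - 56) = 76*((7 - (4 + 16*4)) - 56) = 76*((7 - (4 + 64)) - 56) = 76*((7 - 1*68) - 56) = 76*((7 - 68) - 56) = 76*(-61 - 56) = 76*(-117) = -8892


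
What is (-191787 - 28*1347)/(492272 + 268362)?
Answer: -229503/760634 ≈ -0.30173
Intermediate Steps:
(-191787 - 28*1347)/(492272 + 268362) = (-191787 - 37716)/760634 = -229503*1/760634 = -229503/760634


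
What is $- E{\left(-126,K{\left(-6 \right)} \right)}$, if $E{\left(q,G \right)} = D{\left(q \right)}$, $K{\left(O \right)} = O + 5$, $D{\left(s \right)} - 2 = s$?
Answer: $124$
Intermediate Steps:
$D{\left(s \right)} = 2 + s$
$K{\left(O \right)} = 5 + O$
$E{\left(q,G \right)} = 2 + q$
$- E{\left(-126,K{\left(-6 \right)} \right)} = - (2 - 126) = \left(-1\right) \left(-124\right) = 124$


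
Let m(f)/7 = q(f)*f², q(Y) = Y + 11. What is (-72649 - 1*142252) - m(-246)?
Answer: 99333919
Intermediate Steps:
q(Y) = 11 + Y
m(f) = 7*f²*(11 + f) (m(f) = 7*((11 + f)*f²) = 7*(f²*(11 + f)) = 7*f²*(11 + f))
(-72649 - 1*142252) - m(-246) = (-72649 - 1*142252) - 7*(-246)²*(11 - 246) = (-72649 - 142252) - 7*60516*(-235) = -214901 - 1*(-99548820) = -214901 + 99548820 = 99333919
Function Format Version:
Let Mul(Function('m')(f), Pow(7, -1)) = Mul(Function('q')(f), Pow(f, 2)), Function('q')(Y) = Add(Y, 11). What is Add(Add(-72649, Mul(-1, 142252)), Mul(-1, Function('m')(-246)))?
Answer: 99333919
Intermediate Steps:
Function('q')(Y) = Add(11, Y)
Function('m')(f) = Mul(7, Pow(f, 2), Add(11, f)) (Function('m')(f) = Mul(7, Mul(Add(11, f), Pow(f, 2))) = Mul(7, Mul(Pow(f, 2), Add(11, f))) = Mul(7, Pow(f, 2), Add(11, f)))
Add(Add(-72649, Mul(-1, 142252)), Mul(-1, Function('m')(-246))) = Add(Add(-72649, Mul(-1, 142252)), Mul(-1, Mul(7, Pow(-246, 2), Add(11, -246)))) = Add(Add(-72649, -142252), Mul(-1, Mul(7, 60516, -235))) = Add(-214901, Mul(-1, -99548820)) = Add(-214901, 99548820) = 99333919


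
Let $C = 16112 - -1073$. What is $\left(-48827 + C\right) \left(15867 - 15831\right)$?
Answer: $-1139112$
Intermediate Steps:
$C = 17185$ ($C = 16112 + 1073 = 17185$)
$\left(-48827 + C\right) \left(15867 - 15831\right) = \left(-48827 + 17185\right) \left(15867 - 15831\right) = \left(-31642\right) 36 = -1139112$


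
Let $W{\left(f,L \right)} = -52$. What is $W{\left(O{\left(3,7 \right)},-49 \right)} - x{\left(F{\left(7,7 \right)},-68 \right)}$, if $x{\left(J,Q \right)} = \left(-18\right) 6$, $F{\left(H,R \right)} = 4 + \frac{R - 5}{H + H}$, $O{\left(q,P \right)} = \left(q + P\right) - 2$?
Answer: $56$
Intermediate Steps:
$O{\left(q,P \right)} = -2 + P + q$ ($O{\left(q,P \right)} = \left(P + q\right) - 2 = -2 + P + q$)
$F{\left(H,R \right)} = 4 + \frac{-5 + R}{2 H}$
$x{\left(J,Q \right)} = -108$
$W{\left(O{\left(3,7 \right)},-49 \right)} - x{\left(F{\left(7,7 \right)},-68 \right)} = -52 - -108 = -52 + 108 = 56$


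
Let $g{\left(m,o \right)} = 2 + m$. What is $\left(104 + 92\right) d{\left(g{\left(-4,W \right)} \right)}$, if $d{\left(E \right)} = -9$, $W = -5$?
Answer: $-1764$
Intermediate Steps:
$\left(104 + 92\right) d{\left(g{\left(-4,W \right)} \right)} = \left(104 + 92\right) \left(-9\right) = 196 \left(-9\right) = -1764$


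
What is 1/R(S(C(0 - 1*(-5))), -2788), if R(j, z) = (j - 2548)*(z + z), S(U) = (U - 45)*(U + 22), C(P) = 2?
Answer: 1/19962080 ≈ 5.0095e-8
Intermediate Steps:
S(U) = (-45 + U)*(22 + U)
R(j, z) = 2*z*(-2548 + j) (R(j, z) = (-2548 + j)*(2*z) = 2*z*(-2548 + j))
1/R(S(C(0 - 1*(-5))), -2788) = 1/(2*(-2788)*(-2548 + (-990 + 2² - 23*2))) = 1/(2*(-2788)*(-2548 + (-990 + 4 - 46))) = 1/(2*(-2788)*(-2548 - 1032)) = 1/(2*(-2788)*(-3580)) = 1/19962080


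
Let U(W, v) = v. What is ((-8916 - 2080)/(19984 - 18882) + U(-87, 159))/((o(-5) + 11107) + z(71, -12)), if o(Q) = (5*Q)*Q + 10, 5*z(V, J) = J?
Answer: 410555/30965098 ≈ 0.013259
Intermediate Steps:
z(V, J) = J/5
o(Q) = 10 + 5*Q² (o(Q) = 5*Q² + 10 = 10 + 5*Q²)
((-8916 - 2080)/(19984 - 18882) + U(-87, 159))/((o(-5) + 11107) + z(71, -12)) = ((-8916 - 2080)/(19984 - 18882) + 159)/(((10 + 5*(-5)²) + 11107) + (⅕)*(-12)) = (-10996/1102 + 159)/(((10 + 5*25) + 11107) - 12/5) = (-10996*1/1102 + 159)/(((10 + 125) + 11107) - 12/5) = (-5498/551 + 159)/((135 + 11107) - 12/5) = 82111/(551*(11242 - 12/5)) = 82111/(551*(56198/5)) = (82111/551)*(5/56198) = 410555/30965098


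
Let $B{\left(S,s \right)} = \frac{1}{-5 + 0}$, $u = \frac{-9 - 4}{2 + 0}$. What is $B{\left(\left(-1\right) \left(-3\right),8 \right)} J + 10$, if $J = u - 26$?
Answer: $\frac{33}{2} \approx 16.5$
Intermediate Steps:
$u = - \frac{13}{2} \approx -6.5$
$B{\left(S,s \right)} = - \frac{1}{5}$ ($B{\left(S,s \right)} = \frac{1}{-5} = - \frac{1}{5}$)
$J = - \frac{65}{2}$ ($J = - \frac{13}{2} - 26 = - \frac{65}{2} \approx -32.5$)
$B{\left(\left(-1\right) \left(-3\right),8 \right)} J + 10 = \left(- \frac{1}{5}\right) \left(- \frac{65}{2}\right) + 10 = \frac{13}{2} + 10 = \frac{33}{2}$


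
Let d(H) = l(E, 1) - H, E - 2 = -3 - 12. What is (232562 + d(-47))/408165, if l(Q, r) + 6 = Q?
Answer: 15506/27211 ≈ 0.56984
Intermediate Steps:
E = -13 (E = 2 + (-3 - 12) = 2 - 15 = -13)
l(Q, r) = -6 + Q
d(H) = -19 - H (d(H) = (-6 - 13) - H = -19 - H)
(232562 + d(-47))/408165 = (232562 + (-19 - 1*(-47)))/408165 = (232562 + (-19 + 47))*(1/408165) = (232562 + 28)*(1/408165) = 232590*(1/408165) = 15506/27211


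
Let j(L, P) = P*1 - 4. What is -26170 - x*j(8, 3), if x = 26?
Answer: -26144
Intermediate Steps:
j(L, P) = -4 + P (j(L, P) = P - 4 = -4 + P)
-26170 - x*j(8, 3) = -26170 - 26*(-4 + 3) = -26170 - 26*(-1) = -26170 - 1*(-26) = -26170 + 26 = -26144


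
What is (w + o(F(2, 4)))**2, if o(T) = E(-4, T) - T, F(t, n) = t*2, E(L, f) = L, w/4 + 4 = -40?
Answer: 33856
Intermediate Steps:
w = -176 (w = -16 + 4*(-40) = -16 - 160 = -176)
F(t, n) = 2*t
o(T) = -4 - T
(w + o(F(2, 4)))**2 = (-176 + (-4 - 2*2))**2 = (-176 + (-4 - 1*4))**2 = (-176 + (-4 - 4))**2 = (-176 - 8)**2 = (-184)**2 = 33856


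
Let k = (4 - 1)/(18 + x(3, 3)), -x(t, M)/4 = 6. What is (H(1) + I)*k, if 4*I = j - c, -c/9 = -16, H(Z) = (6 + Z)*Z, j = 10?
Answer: 53/4 ≈ 13.250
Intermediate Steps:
x(t, M) = -24 (x(t, M) = -4*6 = -24)
k = -½ (k = (4 - 1)/(18 - 24) = 3/(-6) = 3*(-⅙) = -½ ≈ -0.50000)
H(Z) = Z*(6 + Z)
c = 144 (c = -9*(-16) = 144)
I = -67/2 (I = (10 - 1*144)/4 = (10 - 144)/4 = (¼)*(-134) = -67/2 ≈ -33.500)
(H(1) + I)*k = (1*(6 + 1) - 67/2)*(-½) = (1*7 - 67/2)*(-½) = (7 - 67/2)*(-½) = -53/2*(-½) = 53/4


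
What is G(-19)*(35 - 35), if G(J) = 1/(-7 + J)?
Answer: 0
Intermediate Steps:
G(-19)*(35 - 35) = (35 - 35)/(-7 - 19) = 0/(-26) = -1/26*0 = 0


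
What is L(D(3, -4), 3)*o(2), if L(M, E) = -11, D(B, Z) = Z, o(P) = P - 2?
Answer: 0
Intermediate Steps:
o(P) = -2 + P
L(D(3, -4), 3)*o(2) = -11*(-2 + 2) = -11*0 = 0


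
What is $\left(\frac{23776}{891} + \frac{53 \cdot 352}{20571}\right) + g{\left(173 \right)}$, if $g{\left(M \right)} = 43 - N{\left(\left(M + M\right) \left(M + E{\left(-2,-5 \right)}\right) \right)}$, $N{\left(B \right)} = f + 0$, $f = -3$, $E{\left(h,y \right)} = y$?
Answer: $\frac{449613866}{6109587} \approx 73.592$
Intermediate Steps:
$N{\left(B \right)} = -3$ ($N{\left(B \right)} = -3 + 0 = -3$)
$g{\left(M \right)} = 46$ ($g{\left(M \right)} = 43 - -3 = 43 + 3 = 46$)
$\left(\frac{23776}{891} + \frac{53 \cdot 352}{20571}\right) + g{\left(173 \right)} = \left(\frac{23776}{891} + \frac{53 \cdot 352}{20571}\right) + 46 = \left(23776 \cdot \frac{1}{891} + 18656 \cdot \frac{1}{20571}\right) + 46 = \left(\frac{23776}{891} + \frac{18656}{20571}\right) + 46 = \frac{168572864}{6109587} + 46 = \frac{449613866}{6109587}$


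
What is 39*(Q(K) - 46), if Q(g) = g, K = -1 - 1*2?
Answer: -1911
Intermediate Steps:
K = -3 (K = -1 - 2 = -3)
39*(Q(K) - 46) = 39*(-3 - 46) = 39*(-49) = -1911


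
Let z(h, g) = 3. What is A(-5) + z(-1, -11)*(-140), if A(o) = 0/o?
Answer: -420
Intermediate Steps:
A(o) = 0
A(-5) + z(-1, -11)*(-140) = 0 + 3*(-140) = 0 - 420 = -420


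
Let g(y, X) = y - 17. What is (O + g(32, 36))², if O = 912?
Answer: 859329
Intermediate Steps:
g(y, X) = -17 + y
(O + g(32, 36))² = (912 + (-17 + 32))² = (912 + 15)² = 927² = 859329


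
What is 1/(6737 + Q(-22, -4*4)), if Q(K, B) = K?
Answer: 1/6715 ≈ 0.00014892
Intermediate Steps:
1/(6737 + Q(-22, -4*4)) = 1/(6737 - 22) = 1/6715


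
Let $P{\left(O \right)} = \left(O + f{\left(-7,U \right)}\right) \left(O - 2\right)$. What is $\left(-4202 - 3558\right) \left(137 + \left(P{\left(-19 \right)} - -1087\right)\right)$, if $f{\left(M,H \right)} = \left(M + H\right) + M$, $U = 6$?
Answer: $-13898160$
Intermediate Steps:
$f{\left(M,H \right)} = H + 2 M$ ($f{\left(M,H \right)} = \left(H + M\right) + M = H + 2 M$)
$P{\left(O \right)} = \left(-8 + O\right) \left(-2 + O\right)$ ($P{\left(O \right)} = \left(O + \left(6 + 2 \left(-7\right)\right)\right) \left(O - 2\right) = \left(O + \left(6 - 14\right)\right) \left(-2 + O\right) = \left(O - 8\right) \left(-2 + O\right) = \left(-8 + O\right) \left(-2 + O\right)$)
$\left(-4202 - 3558\right) \left(137 + \left(P{\left(-19 \right)} - -1087\right)\right) = \left(-4202 - 3558\right) \left(137 + \left(\left(16 + \left(-19\right)^{2} - -190\right) - -1087\right)\right) = - 7760 \left(137 + \left(\left(16 + 361 + 190\right) + 1087\right)\right) = - 7760 \left(137 + \left(567 + 1087\right)\right) = - 7760 \left(137 + 1654\right) = \left(-7760\right) 1791 = -13898160$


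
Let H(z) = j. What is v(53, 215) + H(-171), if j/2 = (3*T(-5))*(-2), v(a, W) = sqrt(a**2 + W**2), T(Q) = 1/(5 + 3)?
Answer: -3/2 + sqrt(49034) ≈ 219.94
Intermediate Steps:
T(Q) = 1/8
v(a, W) = sqrt(W**2 + a**2)
j = -3/2 (j = 2*((3*(1/8))*(-2)) = 2*((3/8)*(-2)) = 2*(-3/4) = -3/2 ≈ -1.5000)
H(z) = -3/2
v(53, 215) + H(-171) = sqrt(215**2 + 53**2) - 3/2 = sqrt(46225 + 2809) - 3/2 = sqrt(49034) - 3/2 = -3/2 + sqrt(49034)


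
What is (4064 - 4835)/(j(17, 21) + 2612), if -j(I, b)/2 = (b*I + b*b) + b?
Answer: -771/974 ≈ -0.79158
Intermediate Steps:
j(I, b) = -2*b - 2*b² - 2*I*b (j(I, b) = -2*((b*I + b*b) + b) = -2*((I*b + b²) + b) = -2*((b² + I*b) + b) = -2*(b + b² + I*b) = -2*b - 2*b² - 2*I*b)
(4064 - 4835)/(j(17, 21) + 2612) = (4064 - 4835)/(-2*21*(1 + 17 + 21) + 2612) = -771/(-2*21*39 + 2612) = -771/(-1638 + 2612) = -771/974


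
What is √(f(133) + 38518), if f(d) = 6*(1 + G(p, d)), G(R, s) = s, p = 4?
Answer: √39322 ≈ 198.30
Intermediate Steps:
f(d) = 6 + 6*d (f(d) = 6*(1 + d) = 6 + 6*d)
√(f(133) + 38518) = √((6 + 6*133) + 38518) = √((6 + 798) + 38518) = √(804 + 38518) = √39322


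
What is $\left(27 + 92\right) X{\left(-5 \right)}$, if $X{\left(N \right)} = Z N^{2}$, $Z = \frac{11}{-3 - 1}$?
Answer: $- \frac{32725}{4} \approx -8181.3$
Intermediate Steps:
$Z = - \frac{11}{4}$ ($Z = \frac{11}{-4} = 11 \left(- \frac{1}{4}\right) = - \frac{11}{4} \approx -2.75$)
$X{\left(N \right)} = - \frac{11 N^{2}}{4}$
$\left(27 + 92\right) X{\left(-5 \right)} = \left(27 + 92\right) \left(- \frac{11 \left(-5\right)^{2}}{4}\right) = 119 \left(\left(- \frac{11}{4}\right) 25\right) = 119 \left(- \frac{275}{4}\right) = - \frac{32725}{4}$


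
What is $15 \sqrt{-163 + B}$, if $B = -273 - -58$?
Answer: $45 i \sqrt{42} \approx 291.63 i$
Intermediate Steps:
$B = -215$ ($B = -273 + 58 = -215$)
$15 \sqrt{-163 + B} = 15 \sqrt{-163 - 215} = 15 \sqrt{-378} = 15 \cdot 3 i \sqrt{42} = 45 i \sqrt{42}$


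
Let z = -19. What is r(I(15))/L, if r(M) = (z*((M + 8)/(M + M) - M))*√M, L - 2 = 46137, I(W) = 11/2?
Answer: 893*√22/1015058 ≈ 0.0041264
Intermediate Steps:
I(W) = 11/2 (I(W) = 11*(½) = 11/2)
L = 46139 (L = 2 + 46137 = 46139)
r(M) = √M*(19*M - 19*(8 + M)/(2*M)) (r(M) = (-19*((M + 8)/(M + M) - M))*√M = (-19*((8 + M)/((2*M)) - M))*√M = (-19*((8 + M)*(1/(2*M)) - M))*√M = (-19*((8 + M)/(2*M) - M))*√M = (-19*(-M + (8 + M)/(2*M)))*√M = (19*M - 19*(8 + M)/(2*M))*√M = √M*(19*M - 19*(8 + M)/(2*M)))
r(I(15))/L = (19*(-8 + 11*(-1 + 2*(11/2))/2)/(2*√(11/2)))/46139 = (19*(√22/11)*(-8 + 11*(-1 + 11)/2)/2)*(1/46139) = (19*(√22/11)*(-8 + (11/2)*10)/2)*(1/46139) = (19*(√22/11)*(-8 + 55)/2)*(1/46139) = ((19/2)*(√22/11)*47)*(1/46139) = (893*√22/22)*(1/46139) = 893*√22/1015058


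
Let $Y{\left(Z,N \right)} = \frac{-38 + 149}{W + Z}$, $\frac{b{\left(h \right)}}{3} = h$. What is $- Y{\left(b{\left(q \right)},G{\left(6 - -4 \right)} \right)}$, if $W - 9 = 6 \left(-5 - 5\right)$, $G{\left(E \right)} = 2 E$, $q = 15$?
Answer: $\frac{37}{2} \approx 18.5$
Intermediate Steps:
$b{\left(h \right)} = 3 h$
$W = -51$ ($W = 9 + 6 \left(-5 - 5\right) = 9 + 6 \left(-10\right) = 9 - 60 = -51$)
$Y{\left(Z,N \right)} = \frac{111}{-51 + Z}$ ($Y{\left(Z,N \right)} = \frac{-38 + 149}{-51 + Z} = \frac{111}{-51 + Z}$)
$- Y{\left(b{\left(q \right)},G{\left(6 - -4 \right)} \right)} = - \frac{111}{-51 + 3 \cdot 15} = - \frac{111}{-51 + 45} = - \frac{111}{-6} = - \frac{111 \left(-1\right)}{6} = \left(-1\right) \left(- \frac{37}{2}\right) = \frac{37}{2}$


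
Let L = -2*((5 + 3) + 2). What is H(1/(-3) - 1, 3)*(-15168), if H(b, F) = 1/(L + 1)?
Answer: 15168/19 ≈ 798.32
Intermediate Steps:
L = -20 (L = -2*(8 + 2) = -2*10 = -20)
H(b, F) = -1/19 (H(b, F) = 1/(-20 + 1) = 1/(-19) = -1/19)
H(1/(-3) - 1, 3)*(-15168) = -1/19*(-15168) = 15168/19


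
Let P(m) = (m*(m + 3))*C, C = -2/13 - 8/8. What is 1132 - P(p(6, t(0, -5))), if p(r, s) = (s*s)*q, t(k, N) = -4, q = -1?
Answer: 1372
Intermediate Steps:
C = -15/13 (C = -2*1/13 - 8*⅛ = -2/13 - 1 = -15/13 ≈ -1.1538)
p(r, s) = -s² (p(r, s) = (s*s)*(-1) = s²*(-1) = -s²)
P(m) = -15*m*(3 + m)/13 (P(m) = (m*(m + 3))*(-15/13) = (m*(3 + m))*(-15/13) = -15*m*(3 + m)/13)
1132 - P(p(6, t(0, -5))) = 1132 - (-15)*(-1*(-4)²)*(3 - 1*(-4)²)/13 = 1132 - (-15)*(-1*16)*(3 - 1*16)/13 = 1132 - (-15)*(-16)*(3 - 16)/13 = 1132 - (-15)*(-16)*(-13)/13 = 1132 - 1*(-240) = 1132 + 240 = 1372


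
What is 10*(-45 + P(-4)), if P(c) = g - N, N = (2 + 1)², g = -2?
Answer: -560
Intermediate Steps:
N = 9 (N = 3² = 9)
P(c) = -11 (P(c) = -2 - 1*9 = -2 - 9 = -11)
10*(-45 + P(-4)) = 10*(-45 - 11) = 10*(-56) = -560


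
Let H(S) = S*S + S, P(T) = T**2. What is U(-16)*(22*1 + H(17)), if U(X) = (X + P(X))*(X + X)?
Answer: -2519040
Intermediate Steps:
H(S) = S + S**2 (H(S) = S**2 + S = S + S**2)
U(X) = 2*X*(X + X**2) (U(X) = (X + X**2)*(X + X) = (X + X**2)*(2*X) = 2*X*(X + X**2))
U(-16)*(22*1 + H(17)) = (2*(-16)**2*(1 - 16))*(22*1 + 17*(1 + 17)) = (2*256*(-15))*(22 + 17*18) = -7680*(22 + 306) = -7680*328 = -2519040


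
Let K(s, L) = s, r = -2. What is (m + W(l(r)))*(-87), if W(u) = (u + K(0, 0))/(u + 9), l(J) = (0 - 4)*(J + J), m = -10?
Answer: 20358/25 ≈ 814.32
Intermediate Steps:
l(J) = -8*J
W(u) = u/(9 + u) (W(u) = (u + 0)/(u + 9) = u/(9 + u))
(m + W(l(r)))*(-87) = (-10 + (-8*(-2))/(9 - 8*(-2)))*(-87) = (-10 + 16/(9 + 16))*(-87) = (-10 + 16/25)*(-87) = -234/25*(-87) = 20358/25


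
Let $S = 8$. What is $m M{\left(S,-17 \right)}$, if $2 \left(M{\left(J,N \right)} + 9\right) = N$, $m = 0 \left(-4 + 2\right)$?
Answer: $0$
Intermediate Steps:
$m = 0$ ($m = 0 \left(-2\right) = 0$)
$M{\left(J,N \right)} = -9 + \frac{N}{2}$
$m M{\left(S,-17 \right)} = 0 \left(-9 + \frac{1}{2} \left(-17\right)\right) = 0 \left(-9 - \frac{17}{2}\right) = 0 \left(- \frac{35}{2}\right) = 0$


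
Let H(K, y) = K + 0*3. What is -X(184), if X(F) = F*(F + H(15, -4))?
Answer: -36616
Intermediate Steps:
H(K, y) = K (H(K, y) = K + 0 = K)
X(F) = F*(15 + F) (X(F) = F*(F + 15) = F*(15 + F))
-X(184) = -184*(15 + 184) = -184*199 = -1*36616 = -36616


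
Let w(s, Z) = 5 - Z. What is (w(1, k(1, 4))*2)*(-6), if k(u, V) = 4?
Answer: -12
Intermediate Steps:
(w(1, k(1, 4))*2)*(-6) = ((5 - 1*4)*2)*(-6) = ((5 - 4)*2)*(-6) = (1*2)*(-6) = 2*(-6) = -12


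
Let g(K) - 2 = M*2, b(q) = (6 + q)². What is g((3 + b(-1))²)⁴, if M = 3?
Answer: 4096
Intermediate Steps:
g(K) = 8 (g(K) = 2 + 3*2 = 2 + 6 = 8)
g((3 + b(-1))²)⁴ = 8⁴ = 4096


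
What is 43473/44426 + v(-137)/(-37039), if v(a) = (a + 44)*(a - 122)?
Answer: 540107385/1645494614 ≈ 0.32823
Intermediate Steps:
v(a) = (-122 + a)*(44 + a) (v(a) = (44 + a)*(-122 + a) = (-122 + a)*(44 + a))
43473/44426 + v(-137)/(-37039) = 43473/44426 + (-5368 + (-137)**2 - 78*(-137))/(-37039) = 43473*(1/44426) + (-5368 + 18769 + 10686)*(-1/37039) = 43473/44426 + 24087*(-1/37039) = 43473/44426 - 24087/37039 = 540107385/1645494614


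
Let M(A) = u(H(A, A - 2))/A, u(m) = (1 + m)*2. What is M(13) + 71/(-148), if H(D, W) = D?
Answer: 3221/1924 ≈ 1.6741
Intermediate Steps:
u(m) = 2 + 2*m
M(A) = (2 + 2*A)/A
M(13) + 71/(-148) = (2 + 2/13) + 71/(-148) = (2 + 2*(1/13)) - 1/148*71 = (2 + 2/13) - 71/148 = 28/13 - 71/148 = 3221/1924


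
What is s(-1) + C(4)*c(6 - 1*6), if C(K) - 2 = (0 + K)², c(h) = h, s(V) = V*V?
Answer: 1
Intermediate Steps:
s(V) = V²
C(K) = 2 + K² (C(K) = 2 + (0 + K)² = 2 + K²)
s(-1) + C(4)*c(6 - 1*6) = (-1)² + (2 + 4²)*(6 - 1*6) = 1 + (2 + 16)*(6 - 6) = 1 + 18*0 = 1 + 0 = 1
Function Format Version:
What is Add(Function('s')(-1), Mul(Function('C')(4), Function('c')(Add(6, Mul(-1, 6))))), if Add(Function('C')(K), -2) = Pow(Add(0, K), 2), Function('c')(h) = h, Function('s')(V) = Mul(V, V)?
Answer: 1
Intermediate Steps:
Function('s')(V) = Pow(V, 2)
Function('C')(K) = Add(2, Pow(K, 2)) (Function('C')(K) = Add(2, Pow(Add(0, K), 2)) = Add(2, Pow(K, 2)))
Add(Function('s')(-1), Mul(Function('C')(4), Function('c')(Add(6, Mul(-1, 6))))) = Add(Pow(-1, 2), Mul(Add(2, Pow(4, 2)), Add(6, Mul(-1, 6)))) = Add(1, Mul(Add(2, 16), Add(6, -6))) = Add(1, Mul(18, 0)) = Add(1, 0) = 1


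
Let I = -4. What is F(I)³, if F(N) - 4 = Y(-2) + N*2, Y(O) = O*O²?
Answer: -1728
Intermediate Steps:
Y(O) = O³
F(N) = -4 + 2*N (F(N) = 4 + ((-2)³ + N*2) = 4 + (-8 + 2*N) = -4 + 2*N)
F(I)³ = (-4 + 2*(-4))³ = (-4 - 8)³ = (-12)³ = -1728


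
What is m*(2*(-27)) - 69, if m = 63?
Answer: -3471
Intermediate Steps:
m*(2*(-27)) - 69 = 63*(2*(-27)) - 69 = 63*(-54) - 69 = -3402 - 69 = -3471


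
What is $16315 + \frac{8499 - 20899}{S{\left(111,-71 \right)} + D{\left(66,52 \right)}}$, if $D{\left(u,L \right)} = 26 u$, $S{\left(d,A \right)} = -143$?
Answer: $\frac{25651095}{1573} \approx 16307.0$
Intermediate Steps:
$16315 + \frac{8499 - 20899}{S{\left(111,-71 \right)} + D{\left(66,52 \right)}} = 16315 + \frac{8499 - 20899}{-143 + 26 \cdot 66} = 16315 - \frac{12400}{-143 + 1716} = 16315 - \frac{12400}{1573} = \frac{25651095}{1573}$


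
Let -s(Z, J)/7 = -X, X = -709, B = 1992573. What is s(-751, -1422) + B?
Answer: 1987610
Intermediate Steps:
s(Z, J) = -4963 (s(Z, J) = -(-7)*(-709) = -7*709 = -4963)
s(-751, -1422) + B = -4963 + 1992573 = 1987610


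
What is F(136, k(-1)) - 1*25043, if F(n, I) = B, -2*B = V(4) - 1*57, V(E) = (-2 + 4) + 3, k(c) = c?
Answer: -25017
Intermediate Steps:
V(E) = 5 (V(E) = 2 + 3 = 5)
B = 26 (B = -(5 - 1*57)/2 = -(5 - 57)/2 = -½*(-52) = 26)
F(n, I) = 26
F(136, k(-1)) - 1*25043 = 26 - 1*25043 = 26 - 25043 = -25017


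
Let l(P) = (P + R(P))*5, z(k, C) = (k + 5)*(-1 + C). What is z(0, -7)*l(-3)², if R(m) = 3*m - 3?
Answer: -225000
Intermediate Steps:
z(k, C) = (-1 + C)*(5 + k) (z(k, C) = (5 + k)*(-1 + C) = (-1 + C)*(5 + k))
R(m) = -3 + 3*m
l(P) = -15 + 20*P (l(P) = (P + (-3 + 3*P))*5 = (-3 + 4*P)*5 = -15 + 20*P)
z(0, -7)*l(-3)² = (-5 - 1*0 + 5*(-7) - 7*0)*(-15 + 20*(-3))² = (-5 + 0 - 35 + 0)*(-15 - 60)² = -40*(-75)² = -40*5625 = -225000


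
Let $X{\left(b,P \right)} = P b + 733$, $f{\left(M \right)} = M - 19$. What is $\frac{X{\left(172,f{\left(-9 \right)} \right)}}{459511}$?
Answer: $- \frac{4083}{459511} \approx -0.0088855$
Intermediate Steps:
$f{\left(M \right)} = -19 + M$
$X{\left(b,P \right)} = 733 + P b$
$\frac{X{\left(172,f{\left(-9 \right)} \right)}}{459511} = \frac{733 + \left(-19 - 9\right) 172}{459511} = \left(733 - 4816\right) \frac{1}{459511} = \left(-4083\right) \frac{1}{459511} = - \frac{4083}{459511}$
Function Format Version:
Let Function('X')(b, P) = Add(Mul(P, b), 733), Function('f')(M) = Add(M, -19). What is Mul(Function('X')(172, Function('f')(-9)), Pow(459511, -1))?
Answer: Rational(-4083, 459511) ≈ -0.0088855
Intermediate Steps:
Function('f')(M) = Add(-19, M)
Function('X')(b, P) = Add(733, Mul(P, b))
Mul(Function('X')(172, Function('f')(-9)), Pow(459511, -1)) = Mul(Add(733, Mul(Add(-19, -9), 172)), Pow(459511, -1)) = Mul(Add(733, Mul(-28, 172)), Rational(1, 459511)) = Mul(Add(733, -4816), Rational(1, 459511)) = Mul(-4083, Rational(1, 459511)) = Rational(-4083, 459511)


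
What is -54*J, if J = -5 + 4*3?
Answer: -378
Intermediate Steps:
J = 7 (J = -5 + 12 = 7)
-54*J = -54*7 = -378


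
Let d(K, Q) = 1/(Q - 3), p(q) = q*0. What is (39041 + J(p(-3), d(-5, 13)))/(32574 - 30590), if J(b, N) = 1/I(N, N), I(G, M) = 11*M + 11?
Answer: 4723971/240064 ≈ 19.678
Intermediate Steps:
p(q) = 0
d(K, Q) = 1/(-3 + Q)
I(G, M) = 11 + 11*M
J(b, N) = 1/(11 + 11*N)
(39041 + J(p(-3), d(-5, 13)))/(32574 - 30590) = (39041 + 1/(11*(1 + 1/(-3 + 13))))/(32574 - 30590) = (39041 + 1/(11*(1 + 1/10)))/1984 = (39041 + 1/(11*(1 + ⅒)))*(1/1984) = (39041 + 1/(11*(11/10)))*(1/1984) = (39041 + (1/11)*(10/11))*(1/1984) = (39041 + 10/121)*(1/1984) = (4723971/121)*(1/1984) = 4723971/240064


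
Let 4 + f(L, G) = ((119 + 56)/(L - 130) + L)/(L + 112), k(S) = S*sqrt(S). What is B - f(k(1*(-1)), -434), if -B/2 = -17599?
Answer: 7463637761364/212023045 + 1896062*I/212023045 ≈ 35202.0 + 0.0089427*I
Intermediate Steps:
k(S) = S**(3/2)
f(L, G) = -4 + (L + 175/(-130 + L))/(112 + L) (f(L, G) = -4 + ((119 + 56)/(L - 130) + L)/(L + 112) = -4 + (175/(-130 + L) + L)/(112 + L) = -4 + (L + 175/(-130 + L))/(112 + L))
B = 35198 (B = -2*(-17599) = 35198)
B - f(k(1*(-1)), -434) = 35198 - (-58415 + 3*((1*(-1))**(3/2))**2 + 58*(1*(-1))**(3/2))/(14560 - ((1*(-1))**(3/2))**2 + 18*(1*(-1))**(3/2)) = 35198 - (-58415 + 3*((-1)**(3/2))**2 + 58*(-1)**(3/2))/(14560 - ((-1)**(3/2))**2 + 18*(-1)**(3/2)) = 35198 - (-58415 + 3*(-I)**2 + 58*(-I))/(14560 - (-I)**2 + 18*(-I)) = 35198 - (-58415 + 3*(-1) - 58*I)/(14560 - 1*(-1) - 18*I) = 35198 - (-58415 - 3 - 58*I)/(14560 + 1 - 18*I) = 35198 - (-58418 - 58*I)/(14561 - 18*I) = 35198 - (14561 + 18*I)/212023045*(-58418 - 58*I) = 35198 - (-58418 - 58*I)*(14561 + 18*I)/212023045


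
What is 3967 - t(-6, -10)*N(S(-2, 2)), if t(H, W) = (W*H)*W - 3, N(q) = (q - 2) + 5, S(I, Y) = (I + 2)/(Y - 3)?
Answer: 5776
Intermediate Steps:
S(I, Y) = (2 + I)/(-3 + Y)
N(q) = 3 + q (N(q) = (-2 + q) + 5 = 3 + q)
t(H, W) = -3 + H*W² (t(H, W) = (H*W)*W - 3 = H*W² - 3 = -3 + H*W²)
3967 - t(-6, -10)*N(S(-2, 2)) = 3967 - (-3 - 6*(-10)²)*(3 + (2 - 2)/(-3 + 2)) = 3967 - (-3 - 6*100)*(3 + 0/(-1)) = 3967 - (-3 - 600)*(3 - 1*0) = 3967 - (-603)*(3 + 0) = 3967 - (-603)*3 = 3967 - 1*(-1809) = 3967 + 1809 = 5776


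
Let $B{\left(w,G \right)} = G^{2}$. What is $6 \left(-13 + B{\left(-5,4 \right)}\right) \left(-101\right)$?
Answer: $-1818$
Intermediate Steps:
$6 \left(-13 + B{\left(-5,4 \right)}\right) \left(-101\right) = 6 \left(-13 + 4^{2}\right) \left(-101\right) = 6 \left(-13 + 16\right) \left(-101\right) = 6 \cdot 3 \left(-101\right) = 18 \left(-101\right) = -1818$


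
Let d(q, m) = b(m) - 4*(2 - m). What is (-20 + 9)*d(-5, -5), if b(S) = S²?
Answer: 33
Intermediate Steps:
d(q, m) = -8 + m² + 4*m (d(q, m) = m² - 4*(2 - m) = m² + (-8 + 4*m) = -8 + m² + 4*m)
(-20 + 9)*d(-5, -5) = (-20 + 9)*(-8 + (-5)² + 4*(-5)) = -11*(-8 + 25 - 20) = -11*(-3) = 33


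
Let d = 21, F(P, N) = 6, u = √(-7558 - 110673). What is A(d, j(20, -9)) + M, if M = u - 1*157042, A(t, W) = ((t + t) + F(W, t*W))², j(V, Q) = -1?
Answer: -154738 + I*√118231 ≈ -1.5474e+5 + 343.85*I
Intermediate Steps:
u = I*√118231 (u = √(-118231) = I*√118231 ≈ 343.85*I)
A(t, W) = (6 + 2*t)² (A(t, W) = ((t + t) + 6)² = (2*t + 6)² = (6 + 2*t)²)
M = -157042 + I*√118231 (M = I*√118231 - 1*157042 = I*√118231 - 157042 = -157042 + I*√118231 ≈ -1.5704e+5 + 343.85*I)
A(d, j(20, -9)) + M = 4*(3 + 21)² + (-157042 + I*√118231) = 4*24² + (-157042 + I*√118231) = 4*576 + (-157042 + I*√118231) = 2304 + (-157042 + I*√118231) = -154738 + I*√118231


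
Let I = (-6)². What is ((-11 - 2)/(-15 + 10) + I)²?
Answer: 37249/25 ≈ 1490.0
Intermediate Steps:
I = 36
((-11 - 2)/(-15 + 10) + I)² = ((-11 - 2)/(-15 + 10) + 36)² = (-13/(-5) + 36)² = (-13*(-⅕) + 36)² = (13/5 + 36)² = (193/5)² = 37249/25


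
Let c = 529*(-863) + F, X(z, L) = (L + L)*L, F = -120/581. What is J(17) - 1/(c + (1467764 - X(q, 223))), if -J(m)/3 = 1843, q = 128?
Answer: -2928951695972/529743479 ≈ -5529.0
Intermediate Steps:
F = -120/581 (F = -120*1/581 = -120/581 ≈ -0.20654)
X(z, L) = 2*L² (X(z, L) = (2*L)*L = 2*L²)
J(m) = -5529 (J(m) = -3*1843 = -5529)
c = -265242307/581 (c = 529*(-863) - 120/581 = -456527 - 120/581 = -265242307/581 ≈ -4.5653e+5)
J(17) - 1/(c + (1467764 - X(q, 223))) = -5529 - 1/(-265242307/581 + (1467764 - 2*223²)) = -5529 - 1/(-265242307/581 + (1467764 - 2*49729)) = -5529 - 1/(-265242307/581 + (1467764 - 1*99458)) = -5529 - 1/(-265242307/581 + (1467764 - 99458)) = -5529 - 1/(-265242307/581 + 1368306) = -5529 - 1/529743479/581 = -5529 - 1*581/529743479 = -5529 - 581/529743479 = -2928951695972/529743479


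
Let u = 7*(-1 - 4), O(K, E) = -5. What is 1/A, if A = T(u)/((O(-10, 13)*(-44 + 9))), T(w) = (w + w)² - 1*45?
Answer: 35/971 ≈ 0.036045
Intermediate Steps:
u = -35 (u = 7*(-5) = -35)
T(w) = -45 + 4*w² (T(w) = (2*w)² - 45 = 4*w² - 45 = -45 + 4*w²)
A = 971/35 (A = (-45 + 4*(-35)²)/((-5*(-44 + 9))) = (-45 + 4*1225)/((-5*(-35))) = (-45 + 4900)/175 = 4855*(1/175) = 971/35 ≈ 27.743)
1/A = 1/(971/35) = 35/971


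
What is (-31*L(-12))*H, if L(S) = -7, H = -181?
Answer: -39277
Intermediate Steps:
(-31*L(-12))*H = -31*(-7)*(-181) = 217*(-181) = -39277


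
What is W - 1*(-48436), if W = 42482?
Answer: 90918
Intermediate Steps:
W - 1*(-48436) = 42482 - 1*(-48436) = 42482 + 48436 = 90918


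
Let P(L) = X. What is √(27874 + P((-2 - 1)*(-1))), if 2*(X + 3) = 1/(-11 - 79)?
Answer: √25083895/30 ≈ 166.95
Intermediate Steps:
X = -541/180 (X = -3 + 1/(2*(-11 - 79)) = -3 + (½)/(-90) = -3 + (½)*(-1/90) = -3 - 1/180 = -541/180 ≈ -3.0056)
P(L) = -541/180
√(27874 + P((-2 - 1)*(-1))) = √(27874 - 541/180) = √(5016779/180) = √25083895/30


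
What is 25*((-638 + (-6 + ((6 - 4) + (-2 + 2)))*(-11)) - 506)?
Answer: -27500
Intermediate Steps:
25*((-638 + (-6 + ((6 - 4) + (-2 + 2)))*(-11)) - 506) = 25*((-638 + (-6 + (2 + 0))*(-11)) - 506) = 25*((-638 + (-6 + 2)*(-11)) - 506) = 25*((-638 - 4*(-11)) - 506) = 25*((-638 + 44) - 506) = 25*(-594 - 506) = 25*(-1100) = -27500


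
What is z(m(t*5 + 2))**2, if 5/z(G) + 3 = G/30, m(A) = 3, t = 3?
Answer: 2500/841 ≈ 2.9727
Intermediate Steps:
z(G) = 5/(-3 + G/30)
z(m(t*5 + 2))**2 = (150/(-90 + 3))**2 = (150/(-87))**2 = (150*(-1/87))**2 = (-50/29)**2 = 2500/841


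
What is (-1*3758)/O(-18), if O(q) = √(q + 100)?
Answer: -1879*√82/41 ≈ -415.00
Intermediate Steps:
O(q) = √(100 + q)
(-1*3758)/O(-18) = (-1*3758)/(√(100 - 18)) = -3758*√82/82 = -1879*√82/41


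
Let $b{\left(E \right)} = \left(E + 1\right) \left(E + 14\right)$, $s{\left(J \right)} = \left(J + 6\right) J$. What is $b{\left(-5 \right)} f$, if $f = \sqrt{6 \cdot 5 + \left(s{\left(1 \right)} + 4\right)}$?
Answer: $- 36 \sqrt{41} \approx -230.51$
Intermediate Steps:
$s{\left(J \right)} = J \left(6 + J\right)$ ($s{\left(J \right)} = \left(6 + J\right) J = J \left(6 + J\right)$)
$b{\left(E \right)} = \left(1 + E\right) \left(14 + E\right)$
$f = \sqrt{41}$ ($f = \sqrt{6 \cdot 5 + \left(1 \left(6 + 1\right) + 4\right)} = \sqrt{30 + \left(1 \cdot 7 + 4\right)} = \sqrt{30 + \left(7 + 4\right)} = \sqrt{30 + 11} = \sqrt{41} \approx 6.4031$)
$b{\left(-5 \right)} f = \left(14 + \left(-5\right)^{2} + 15 \left(-5\right)\right) \sqrt{41} = \left(14 + 25 - 75\right) \sqrt{41} = - 36 \sqrt{41}$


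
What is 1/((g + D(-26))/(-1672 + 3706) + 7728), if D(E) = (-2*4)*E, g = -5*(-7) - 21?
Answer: 339/2619829 ≈ 0.00012940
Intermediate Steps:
g = 14 (g = 35 - 21 = 14)
D(E) = -8*E
1/((g + D(-26))/(-1672 + 3706) + 7728) = 1/((14 - 8*(-26))/(-1672 + 3706) + 7728) = 1/((14 + 208)/2034 + 7728) = 1/(222*(1/2034) + 7728) = 1/(37/339 + 7728) = 1/(2619829/339) = 339/2619829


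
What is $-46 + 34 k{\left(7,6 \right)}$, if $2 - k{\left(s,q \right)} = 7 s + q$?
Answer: $-1848$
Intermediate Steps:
$k{\left(s,q \right)} = 2 - q - 7 s$ ($k{\left(s,q \right)} = 2 - \left(7 s + q\right) = 2 - \left(q + 7 s\right) = 2 - q - 7 s$)
$-46 + 34 k{\left(7,6 \right)} = -46 + 34 \left(2 - 6 - 49\right) = -46 + 34 \left(-53\right) = -46 - 1802 = -1848$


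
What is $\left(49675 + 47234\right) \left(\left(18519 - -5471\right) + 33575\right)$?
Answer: $5578566585$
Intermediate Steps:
$\left(49675 + 47234\right) \left(\left(18519 - -5471\right) + 33575\right) = 96909 \left(\left(18519 + 5471\right) + 33575\right) = 96909 \left(23990 + 33575\right) = 96909 \cdot 57565 = 5578566585$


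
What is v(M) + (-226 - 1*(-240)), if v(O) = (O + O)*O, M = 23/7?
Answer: 1744/49 ≈ 35.592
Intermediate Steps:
M = 23/7 (M = 23*(⅐) = 23/7 ≈ 3.2857)
v(O) = 2*O² (v(O) = (2*O)*O = 2*O²)
v(M) + (-226 - 1*(-240)) = 2*(23/7)² + (-226 - 1*(-240)) = 2*(529/49) + (-226 + 240) = 1058/49 + 14 = 1744/49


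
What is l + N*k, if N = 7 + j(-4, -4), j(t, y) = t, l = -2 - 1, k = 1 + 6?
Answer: 18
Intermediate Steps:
k = 7
l = -3
N = 3 (N = 7 - 4 = 3)
l + N*k = -3 + 3*7 = -3 + 21 = 18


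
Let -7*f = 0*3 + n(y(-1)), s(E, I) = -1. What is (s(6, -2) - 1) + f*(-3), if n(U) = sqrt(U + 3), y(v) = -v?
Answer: -8/7 ≈ -1.1429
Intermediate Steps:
n(U) = sqrt(3 + U)
f = -2/7 (f = -(0*3 + sqrt(3 - 1*(-1)))/7 = -(0 + sqrt(3 + 1))/7 = -(0 + sqrt(4))/7 = -(0 + 2)/7 = -1/7*2 = -2/7 ≈ -0.28571)
(s(6, -2) - 1) + f*(-3) = (-1 - 1) - 2/7*(-3) = -2 + 6/7 = -8/7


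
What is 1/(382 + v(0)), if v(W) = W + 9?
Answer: 1/391 ≈ 0.0025575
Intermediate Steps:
v(W) = 9 + W
1/(382 + v(0)) = 1/(382 + (9 + 0)) = 1/(382 + 9) = 1/391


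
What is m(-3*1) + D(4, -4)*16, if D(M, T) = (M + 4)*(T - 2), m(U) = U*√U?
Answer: -768 - 3*I*√3 ≈ -768.0 - 5.1962*I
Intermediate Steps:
m(U) = U^(3/2)
D(M, T) = (-2 + T)*(4 + M) (D(M, T) = (4 + M)*(-2 + T) = (-2 + T)*(4 + M))
m(-3*1) + D(4, -4)*16 = (-3*1)^(3/2) + (-8 - 2*4 + 4*(-4) + 4*(-4))*16 = (-3)^(3/2) + (-8 - 8 - 16 - 16)*16 = -3*I*√3 - 48*16 = -3*I*√3 - 768 = -768 - 3*I*√3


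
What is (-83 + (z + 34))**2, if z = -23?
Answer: 5184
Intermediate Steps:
(-83 + (z + 34))**2 = (-83 + (-23 + 34))**2 = (-83 + 11)**2 = (-72)**2 = 5184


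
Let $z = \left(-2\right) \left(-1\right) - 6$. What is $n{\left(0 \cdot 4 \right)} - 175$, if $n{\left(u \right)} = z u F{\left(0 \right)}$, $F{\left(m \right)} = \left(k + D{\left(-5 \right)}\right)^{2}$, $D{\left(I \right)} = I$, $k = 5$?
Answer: $-175$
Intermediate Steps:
$z = -4$ ($z = 2 - 6 = -4$)
$F{\left(m \right)} = 0$ ($F{\left(m \right)} = \left(5 - 5\right)^{2} = 0^{2} = 0$)
$n{\left(u \right)} = 0$ ($n{\left(u \right)} = - 4 u 0 = 0$)
$n{\left(0 \cdot 4 \right)} - 175 = 0 - 175 = -175$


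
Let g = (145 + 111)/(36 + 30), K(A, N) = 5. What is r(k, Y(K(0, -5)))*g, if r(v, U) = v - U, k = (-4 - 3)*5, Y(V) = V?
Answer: -5120/33 ≈ -155.15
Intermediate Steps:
g = 128/33 (g = 256/66 = 256*(1/66) = 128/33 ≈ 3.8788)
k = -35 (k = -7*5 = -35)
r(k, Y(K(0, -5)))*g = (-35 - 1*5)*(128/33) = (-35 - 5)*(128/33) = -40*128/33 = -5120/33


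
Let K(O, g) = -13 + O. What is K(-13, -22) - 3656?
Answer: -3682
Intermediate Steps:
K(-13, -22) - 3656 = (-13 - 13) - 3656 = -26 - 3656 = -3682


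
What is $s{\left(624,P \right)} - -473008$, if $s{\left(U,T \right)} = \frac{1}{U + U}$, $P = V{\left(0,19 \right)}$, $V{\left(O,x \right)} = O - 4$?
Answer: $\frac{590313985}{1248} \approx 4.7301 \cdot 10^{5}$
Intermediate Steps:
$V{\left(O,x \right)} = -4 + O$
$P = -4$ ($P = -4 + 0 = -4$)
$s{\left(U,T \right)} = \frac{1}{2 U}$
$s{\left(624,P \right)} - -473008 = \frac{1}{2 \cdot 624} - -473008 = \frac{1}{2} \cdot \frac{1}{624} + 473008 = \frac{1}{1248} + 473008 = \frac{590313985}{1248}$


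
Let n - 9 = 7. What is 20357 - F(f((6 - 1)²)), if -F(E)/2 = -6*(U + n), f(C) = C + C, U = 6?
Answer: 20093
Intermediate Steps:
n = 16 (n = 9 + 7 = 16)
f(C) = 2*C
F(E) = 264 (F(E) = -(-12)*(6 + 16) = -(-12)*22 = -2*(-132) = 264)
20357 - F(f((6 - 1)²)) = 20357 - 1*264 = 20357 - 264 = 20093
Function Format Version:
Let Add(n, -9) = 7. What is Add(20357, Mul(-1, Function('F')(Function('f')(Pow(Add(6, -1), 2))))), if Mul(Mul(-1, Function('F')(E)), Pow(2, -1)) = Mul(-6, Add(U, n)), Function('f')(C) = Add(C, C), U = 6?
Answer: 20093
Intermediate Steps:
n = 16 (n = Add(9, 7) = 16)
Function('f')(C) = Mul(2, C)
Function('F')(E) = 264 (Function('F')(E) = Mul(-2, Mul(-6, Add(6, 16))) = Mul(-2, Mul(-6, 22)) = Mul(-2, -132) = 264)
Add(20357, Mul(-1, Function('F')(Function('f')(Pow(Add(6, -1), 2))))) = Add(20357, Mul(-1, 264)) = Add(20357, -264) = 20093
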